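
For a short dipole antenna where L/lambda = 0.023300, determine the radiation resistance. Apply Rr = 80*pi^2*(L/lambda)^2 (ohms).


Rr = 80 * pi^2 * (0.023300)^2 = 80 * 9.869604 * 5.428900e-04 = 0.4286 ohm

0.4286 ohm


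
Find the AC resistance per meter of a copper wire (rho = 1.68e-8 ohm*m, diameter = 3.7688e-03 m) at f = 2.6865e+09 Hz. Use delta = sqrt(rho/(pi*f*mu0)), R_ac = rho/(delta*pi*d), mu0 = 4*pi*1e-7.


delta = sqrt(1.68e-8 / (pi * 2.6865e+09 * 4*pi*1e-7)) = 1.258582e-06 m
R_ac = 1.68e-8 / (1.258582e-06 * pi * 3.7688e-03) = 1.127 ohm/m

1.127 ohm/m


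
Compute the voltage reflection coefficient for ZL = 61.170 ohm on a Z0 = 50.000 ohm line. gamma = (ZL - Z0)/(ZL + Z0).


gamma = (61.170 - 50.000) / (61.170 + 50.000) = 0.1005

0.1005


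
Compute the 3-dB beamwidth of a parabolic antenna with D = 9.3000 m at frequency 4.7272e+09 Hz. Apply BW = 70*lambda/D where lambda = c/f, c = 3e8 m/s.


lambda = c / f = 3.0000e+08 / 4.7272e+09 = 0.06346251 m
BW = 70 * 0.06346251 / 9.3000 = 0.4777 deg

0.4777 deg


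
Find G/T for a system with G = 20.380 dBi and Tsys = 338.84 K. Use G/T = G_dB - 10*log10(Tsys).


G/T = 20.380 - 10*log10(338.84) = 20.380 - 25.29995 = -4.920 dB/K

-4.920 dB/K


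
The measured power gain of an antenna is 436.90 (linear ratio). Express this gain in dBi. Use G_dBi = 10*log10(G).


G_dBi = 10 * log10(436.90) = 26.40 dBi

26.40 dBi


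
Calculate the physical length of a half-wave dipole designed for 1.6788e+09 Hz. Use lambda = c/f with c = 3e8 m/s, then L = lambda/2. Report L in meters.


lambda = c / f = 3.0000e+08 / 1.6788e+09 = 0.1786991 m
L = lambda / 2 = 0.1786991 / 2 = 0.08935 m

0.08935 m


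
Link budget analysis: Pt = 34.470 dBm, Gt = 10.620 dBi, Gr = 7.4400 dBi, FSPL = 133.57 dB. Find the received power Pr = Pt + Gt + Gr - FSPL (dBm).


Pr = 34.470 + 10.620 + 7.4400 - 133.57 = -81.04 dBm

-81.04 dBm


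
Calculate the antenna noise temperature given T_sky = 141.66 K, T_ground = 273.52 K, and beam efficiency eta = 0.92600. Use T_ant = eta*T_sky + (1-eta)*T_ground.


T_ant = 0.92600 * 141.66 + (1 - 0.92600) * 273.52 = 151.4 K

151.4 K


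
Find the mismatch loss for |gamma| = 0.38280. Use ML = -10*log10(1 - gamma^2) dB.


ML = -10 * log10(1 - 0.38280^2) = -10 * log10(0.85346416) = 0.6881 dB

0.6881 dB


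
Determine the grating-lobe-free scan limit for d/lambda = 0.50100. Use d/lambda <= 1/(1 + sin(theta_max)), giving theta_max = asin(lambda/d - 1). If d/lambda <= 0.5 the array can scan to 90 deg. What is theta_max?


lambda/d - 1 = 1/0.50100 - 1 = 0.9960080
theta_max = asin(0.9960080) = 84.88 deg

84.88 deg


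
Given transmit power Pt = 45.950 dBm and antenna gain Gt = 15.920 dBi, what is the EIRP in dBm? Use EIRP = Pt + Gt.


EIRP = Pt + Gt = 45.950 + 15.920 = 61.87 dBm

61.87 dBm


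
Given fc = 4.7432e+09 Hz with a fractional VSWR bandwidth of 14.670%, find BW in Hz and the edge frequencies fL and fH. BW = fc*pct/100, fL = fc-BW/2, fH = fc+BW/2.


BW = 4.7432e+09 * 14.670/100 = 6.958274e+08 Hz
fL = 4.7432e+09 - 6.958274e+08/2 = 4.395e+09 Hz
fH = 4.7432e+09 + 6.958274e+08/2 = 5.091e+09 Hz

BW=6.958e+08 Hz, fL=4.395e+09 Hz, fH=5.091e+09 Hz


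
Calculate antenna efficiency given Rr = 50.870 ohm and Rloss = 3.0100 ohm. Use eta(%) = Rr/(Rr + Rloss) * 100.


eta = 50.870 / (50.870 + 3.0100) * 100 = 94.41%

94.41%


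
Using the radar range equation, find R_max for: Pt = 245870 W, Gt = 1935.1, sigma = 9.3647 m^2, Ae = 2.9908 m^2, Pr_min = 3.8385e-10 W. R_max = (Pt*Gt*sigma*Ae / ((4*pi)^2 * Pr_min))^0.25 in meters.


R^4 = 245870*1935.1*9.3647*2.9908 / ((4*pi)^2 * 3.8385e-10) = 2.198411e+17
R_max = 2.198411e+17^0.25 = 21653 m

21653 m


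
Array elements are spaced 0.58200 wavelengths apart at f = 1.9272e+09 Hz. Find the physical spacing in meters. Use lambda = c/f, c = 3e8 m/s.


lambda = c / f = 3.0000e+08 / 1.9272e+09 = 0.1556663 m
d = 0.58200 * 0.1556663 = 0.09060 m

0.09060 m


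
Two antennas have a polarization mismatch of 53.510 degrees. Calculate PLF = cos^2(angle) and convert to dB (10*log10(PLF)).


PLF_linear = cos^2(53.510 deg) = 0.3536472
PLF_dB = 10 * log10(0.3536472) = -4.514 dB

-4.514 dB


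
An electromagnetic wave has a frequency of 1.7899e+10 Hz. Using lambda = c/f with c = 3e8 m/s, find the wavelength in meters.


lambda = c / f = 3.0000e+08 / 1.7899e+10 = 0.01676 m

0.01676 m


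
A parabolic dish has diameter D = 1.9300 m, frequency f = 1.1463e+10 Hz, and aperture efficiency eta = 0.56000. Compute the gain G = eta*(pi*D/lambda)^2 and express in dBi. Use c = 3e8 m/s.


lambda = c / f = 3.0000e+08 / 1.1463e+10 = 0.02617116 m
G_linear = 0.56000 * (pi * 1.9300 / 0.02617116)^2 = 30057.75
G_dBi = 10 * log10(30057.75) = 44.78 dBi

44.78 dBi


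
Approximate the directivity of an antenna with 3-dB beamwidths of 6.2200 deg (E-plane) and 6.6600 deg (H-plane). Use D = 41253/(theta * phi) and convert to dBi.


D_linear = 41253 / (6.2200 * 6.6600) = 995.8431
D_dBi = 10 * log10(995.8431) = 29.98 dBi

29.98 dBi


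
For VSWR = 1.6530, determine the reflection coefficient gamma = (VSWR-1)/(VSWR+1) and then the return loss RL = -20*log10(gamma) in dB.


gamma = (1.6530 - 1) / (1.6530 + 1) = 0.2461364
RL = -20 * log10(0.2461364) = 12.18 dB

12.18 dB


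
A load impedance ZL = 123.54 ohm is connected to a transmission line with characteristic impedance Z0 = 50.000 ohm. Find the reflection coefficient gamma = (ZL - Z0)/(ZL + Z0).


gamma = (123.54 - 50.000) / (123.54 + 50.000) = 0.4238

0.4238


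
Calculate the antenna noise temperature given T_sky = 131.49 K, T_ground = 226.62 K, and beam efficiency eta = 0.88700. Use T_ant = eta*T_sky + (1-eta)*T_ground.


T_ant = 0.88700 * 131.49 + (1 - 0.88700) * 226.62 = 142.2 K

142.2 K


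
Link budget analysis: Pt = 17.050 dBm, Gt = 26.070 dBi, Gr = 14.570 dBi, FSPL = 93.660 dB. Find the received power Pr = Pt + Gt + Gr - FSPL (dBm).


Pr = 17.050 + 26.070 + 14.570 - 93.660 = -35.97 dBm

-35.97 dBm


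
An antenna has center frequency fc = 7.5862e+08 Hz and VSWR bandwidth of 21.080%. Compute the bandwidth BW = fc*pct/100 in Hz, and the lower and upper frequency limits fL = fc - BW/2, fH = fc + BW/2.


BW = 7.5862e+08 * 21.080/100 = 1.599171e+08 Hz
fL = 7.5862e+08 - 1.599171e+08/2 = 6.787e+08 Hz
fH = 7.5862e+08 + 1.599171e+08/2 = 8.386e+08 Hz

BW=1.599e+08 Hz, fL=6.787e+08 Hz, fH=8.386e+08 Hz


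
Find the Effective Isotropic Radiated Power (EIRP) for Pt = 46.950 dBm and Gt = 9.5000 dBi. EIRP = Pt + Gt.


EIRP = Pt + Gt = 46.950 + 9.5000 = 56.45 dBm

56.45 dBm


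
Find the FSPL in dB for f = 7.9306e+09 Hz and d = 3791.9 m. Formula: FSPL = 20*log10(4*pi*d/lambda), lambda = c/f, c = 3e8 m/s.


lambda = c / f = 3.0000e+08 / 7.9306e+09 = 0.03782816 m
FSPL = 20 * log10(4*pi*3791.9/0.03782816) = 122.0 dB

122.0 dB


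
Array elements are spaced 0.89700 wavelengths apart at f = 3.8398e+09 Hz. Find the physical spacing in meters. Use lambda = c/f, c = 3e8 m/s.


lambda = c / f = 3.0000e+08 / 3.8398e+09 = 0.07812907 m
d = 0.89700 * 0.07812907 = 0.07008 m

0.07008 m


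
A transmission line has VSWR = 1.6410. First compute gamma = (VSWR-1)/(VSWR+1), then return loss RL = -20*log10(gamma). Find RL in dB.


gamma = (1.6410 - 1) / (1.6410 + 1) = 0.2427111
RL = -20 * log10(0.2427111) = 12.30 dB

12.30 dB


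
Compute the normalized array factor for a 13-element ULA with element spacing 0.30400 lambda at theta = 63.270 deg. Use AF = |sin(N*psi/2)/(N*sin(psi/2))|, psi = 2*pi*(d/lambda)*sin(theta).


psi = 2*pi*0.30400*sin(63.270 deg) = 1.705969 rad
AF = |sin(13*1.705969/2) / (13*sin(1.705969/2))| = 0.1017

0.1017


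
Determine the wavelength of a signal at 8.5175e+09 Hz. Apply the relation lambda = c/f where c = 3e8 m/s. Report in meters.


lambda = c / f = 3.0000e+08 / 8.5175e+09 = 0.03522 m

0.03522 m


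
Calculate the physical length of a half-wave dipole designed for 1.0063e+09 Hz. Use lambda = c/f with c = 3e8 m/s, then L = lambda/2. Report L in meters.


lambda = c / f = 3.0000e+08 / 1.0063e+09 = 0.2981218 m
L = lambda / 2 = 0.2981218 / 2 = 0.1491 m

0.1491 m


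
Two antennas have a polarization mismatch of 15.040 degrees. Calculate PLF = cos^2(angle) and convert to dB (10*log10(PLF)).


PLF_linear = cos^2(15.040 deg) = 0.9326632
PLF_dB = 10 * log10(0.9326632) = -0.3028 dB

-0.3028 dB


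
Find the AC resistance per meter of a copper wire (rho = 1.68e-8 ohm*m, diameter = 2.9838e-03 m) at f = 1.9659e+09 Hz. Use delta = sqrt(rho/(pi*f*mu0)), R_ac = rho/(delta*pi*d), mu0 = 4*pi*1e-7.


delta = sqrt(1.68e-8 / (pi * 1.9659e+09 * 4*pi*1e-7)) = 1.471276e-06 m
R_ac = 1.68e-8 / (1.471276e-06 * pi * 2.9838e-03) = 1.218 ohm/m

1.218 ohm/m


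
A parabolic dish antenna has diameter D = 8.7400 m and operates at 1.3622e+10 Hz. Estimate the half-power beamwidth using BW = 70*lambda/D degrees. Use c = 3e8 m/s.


lambda = c / f = 3.0000e+08 / 1.3622e+10 = 0.02202320 m
BW = 70 * 0.02202320 / 8.7400 = 0.1764 deg

0.1764 deg


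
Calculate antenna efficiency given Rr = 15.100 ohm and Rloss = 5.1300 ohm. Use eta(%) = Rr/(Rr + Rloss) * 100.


eta = 15.100 / (15.100 + 5.1300) * 100 = 74.64%

74.64%


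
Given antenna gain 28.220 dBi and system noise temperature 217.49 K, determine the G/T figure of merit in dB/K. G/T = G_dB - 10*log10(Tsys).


G/T = 28.220 - 10*log10(217.49) = 28.220 - 23.37439 = 4.846 dB/K

4.846 dB/K


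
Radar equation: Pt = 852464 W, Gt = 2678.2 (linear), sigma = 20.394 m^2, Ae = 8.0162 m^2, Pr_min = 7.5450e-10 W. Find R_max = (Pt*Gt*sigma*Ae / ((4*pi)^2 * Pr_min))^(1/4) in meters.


R^4 = 852464*2678.2*20.394*8.0162 / ((4*pi)^2 * 7.5450e-10) = 3.132644e+18
R_max = 3.132644e+18^0.25 = 42071 m

42071 m


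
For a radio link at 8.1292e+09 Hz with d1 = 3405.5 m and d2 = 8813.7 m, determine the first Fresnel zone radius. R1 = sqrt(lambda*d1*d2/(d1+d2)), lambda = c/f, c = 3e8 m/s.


lambda = c / f = 3.0000e+08 / 8.1292e+09 = 0.03690400 m
R1 = sqrt(0.03690400 * 3405.5 * 8813.7 / (3405.5 + 8813.7)) = 9.521 m

9.521 m


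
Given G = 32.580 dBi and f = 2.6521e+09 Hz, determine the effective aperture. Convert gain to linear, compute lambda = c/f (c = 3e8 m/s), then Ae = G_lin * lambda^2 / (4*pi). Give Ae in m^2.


lambda = c / f = 3.0000e+08 / 2.6521e+09 = 0.1131179 m
G_linear = 10^(32.580/10) = 1811.340
Ae = G_linear * lambda^2 / (4*pi) = 1811.340 * 0.1131179^2 / (4*pi) = 1.844 m^2

1.844 m^2


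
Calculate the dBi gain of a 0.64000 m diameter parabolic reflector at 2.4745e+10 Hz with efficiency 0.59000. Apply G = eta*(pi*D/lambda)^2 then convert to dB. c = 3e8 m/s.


lambda = c / f = 3.0000e+08 / 2.4745e+10 = 0.01212366 m
G_linear = 0.59000 * (pi * 0.64000 / 0.01212366)^2 = 16227.22
G_dBi = 10 * log10(16227.22) = 42.10 dBi

42.10 dBi


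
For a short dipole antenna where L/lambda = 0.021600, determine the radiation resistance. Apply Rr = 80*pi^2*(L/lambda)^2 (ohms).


Rr = 80 * pi^2 * (0.021600)^2 = 80 * 9.869604 * 4.665600e-04 = 0.3684 ohm

0.3684 ohm


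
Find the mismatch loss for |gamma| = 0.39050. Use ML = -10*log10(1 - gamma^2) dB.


ML = -10 * log10(1 - 0.39050^2) = -10 * log10(0.84750975) = 0.7186 dB

0.7186 dB


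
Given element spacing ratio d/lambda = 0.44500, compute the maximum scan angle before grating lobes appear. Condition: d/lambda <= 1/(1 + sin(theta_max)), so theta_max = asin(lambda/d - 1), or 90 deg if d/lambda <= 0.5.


lambda/d - 1 = 1/0.44500 - 1 = 1.247191 >= 1
d/lambda <= 0.5, so the array can scan to endfire without grating lobes: theta_max = 90 deg

90 deg


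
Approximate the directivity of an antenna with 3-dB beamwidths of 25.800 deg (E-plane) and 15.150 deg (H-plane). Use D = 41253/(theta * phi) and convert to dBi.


D_linear = 41253 / (25.800 * 15.150) = 105.5415
D_dBi = 10 * log10(105.5415) = 20.23 dBi

20.23 dBi


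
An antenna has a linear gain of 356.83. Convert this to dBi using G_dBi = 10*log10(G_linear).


G_dBi = 10 * log10(356.83) = 25.52 dBi

25.52 dBi


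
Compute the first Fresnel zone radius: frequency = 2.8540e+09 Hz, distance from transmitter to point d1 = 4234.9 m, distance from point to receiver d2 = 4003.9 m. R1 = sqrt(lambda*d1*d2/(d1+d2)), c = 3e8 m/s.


lambda = c / f = 3.0000e+08 / 2.8540e+09 = 0.1051156 m
R1 = sqrt(0.1051156 * 4234.9 * 4003.9 / (4234.9 + 4003.9)) = 14.71 m

14.71 m


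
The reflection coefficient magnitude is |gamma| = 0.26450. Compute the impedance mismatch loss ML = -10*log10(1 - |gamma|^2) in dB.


ML = -10 * log10(1 - 0.26450^2) = -10 * log10(0.93003975) = 0.3150 dB

0.3150 dB


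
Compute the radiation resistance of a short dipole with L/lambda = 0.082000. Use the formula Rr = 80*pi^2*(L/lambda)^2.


Rr = 80 * pi^2 * (0.082000)^2 = 80 * 9.869604 * 6.724000e-03 = 5.309 ohm

5.309 ohm


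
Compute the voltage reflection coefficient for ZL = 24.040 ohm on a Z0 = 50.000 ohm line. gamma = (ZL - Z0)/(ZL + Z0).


gamma = (24.040 - 50.000) / (24.040 + 50.000) = -0.3506

-0.3506


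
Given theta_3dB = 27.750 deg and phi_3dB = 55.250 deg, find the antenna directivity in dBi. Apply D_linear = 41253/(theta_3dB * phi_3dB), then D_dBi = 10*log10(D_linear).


D_linear = 41253 / (27.750 * 55.250) = 26.90669
D_dBi = 10 * log10(26.90669) = 14.30 dBi

14.30 dBi


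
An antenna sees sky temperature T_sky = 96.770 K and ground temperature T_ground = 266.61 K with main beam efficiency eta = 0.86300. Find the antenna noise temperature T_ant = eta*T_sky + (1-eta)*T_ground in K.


T_ant = 0.86300 * 96.770 + (1 - 0.86300) * 266.61 = 120.0 K

120.0 K


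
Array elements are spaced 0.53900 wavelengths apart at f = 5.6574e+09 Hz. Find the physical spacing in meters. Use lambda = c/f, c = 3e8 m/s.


lambda = c / f = 3.0000e+08 / 5.6574e+09 = 0.05302789 m
d = 0.53900 * 0.05302789 = 0.02858 m

0.02858 m


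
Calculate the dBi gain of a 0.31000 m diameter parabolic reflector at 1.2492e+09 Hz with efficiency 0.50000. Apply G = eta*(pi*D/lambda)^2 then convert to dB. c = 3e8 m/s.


lambda = c / f = 3.0000e+08 / 1.2492e+09 = 0.2401537 m
G_linear = 0.50000 * (pi * 0.31000 / 0.2401537)^2 = 8.222702
G_dBi = 10 * log10(8.222702) = 9.150 dBi

9.150 dBi


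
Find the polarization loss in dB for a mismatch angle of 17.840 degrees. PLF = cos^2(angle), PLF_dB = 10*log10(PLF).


PLF_linear = cos^2(17.840 deg) = 0.9061436
PLF_dB = 10 * log10(0.9061436) = -0.4280 dB

-0.4280 dB


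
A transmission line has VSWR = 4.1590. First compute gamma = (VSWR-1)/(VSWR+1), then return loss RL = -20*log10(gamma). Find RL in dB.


gamma = (4.1590 - 1) / (4.1590 + 1) = 0.6123280
RL = -20 * log10(0.6123280) = 4.260 dB

4.260 dB


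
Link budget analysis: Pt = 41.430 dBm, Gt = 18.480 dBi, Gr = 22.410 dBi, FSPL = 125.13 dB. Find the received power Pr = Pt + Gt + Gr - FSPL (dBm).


Pr = 41.430 + 18.480 + 22.410 - 125.13 = -42.81 dBm

-42.81 dBm


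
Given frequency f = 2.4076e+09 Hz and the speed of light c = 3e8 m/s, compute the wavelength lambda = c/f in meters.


lambda = c / f = 3.0000e+08 / 2.4076e+09 = 0.1246 m

0.1246 m


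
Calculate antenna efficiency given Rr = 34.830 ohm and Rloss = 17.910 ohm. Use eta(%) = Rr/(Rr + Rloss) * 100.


eta = 34.830 / (34.830 + 17.910) * 100 = 66.04%

66.04%


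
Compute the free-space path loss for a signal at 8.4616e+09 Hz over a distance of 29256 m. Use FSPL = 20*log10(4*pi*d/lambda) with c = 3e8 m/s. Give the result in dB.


lambda = c / f = 3.0000e+08 / 8.4616e+09 = 0.03545429 m
FSPL = 20 * log10(4*pi*29256/0.03545429) = 140.3 dB

140.3 dB


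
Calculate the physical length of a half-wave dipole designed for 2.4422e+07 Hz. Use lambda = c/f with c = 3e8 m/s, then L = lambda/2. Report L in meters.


lambda = c / f = 3.0000e+08 / 2.4422e+07 = 12.28401 m
L = lambda / 2 = 12.28401 / 2 = 6.142 m

6.142 m


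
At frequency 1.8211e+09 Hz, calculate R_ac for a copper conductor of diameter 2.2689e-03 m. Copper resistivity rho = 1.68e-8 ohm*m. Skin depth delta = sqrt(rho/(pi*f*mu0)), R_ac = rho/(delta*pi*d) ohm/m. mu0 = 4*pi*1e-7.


delta = sqrt(1.68e-8 / (pi * 1.8211e+09 * 4*pi*1e-7)) = 1.528649e-06 m
R_ac = 1.68e-8 / (1.528649e-06 * pi * 2.2689e-03) = 1.542 ohm/m

1.542 ohm/m


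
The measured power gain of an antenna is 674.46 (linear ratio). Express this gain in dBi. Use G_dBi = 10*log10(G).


G_dBi = 10 * log10(674.46) = 28.29 dBi

28.29 dBi


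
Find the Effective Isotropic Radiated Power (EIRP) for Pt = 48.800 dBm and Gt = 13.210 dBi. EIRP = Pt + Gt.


EIRP = Pt + Gt = 48.800 + 13.210 = 62.01 dBm

62.01 dBm


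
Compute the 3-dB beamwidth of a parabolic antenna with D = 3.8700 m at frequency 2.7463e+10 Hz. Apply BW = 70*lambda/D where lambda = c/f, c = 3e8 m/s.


lambda = c / f = 3.0000e+08 / 2.7463e+10 = 0.01092379 m
BW = 70 * 0.01092379 / 3.8700 = 0.1976 deg

0.1976 deg


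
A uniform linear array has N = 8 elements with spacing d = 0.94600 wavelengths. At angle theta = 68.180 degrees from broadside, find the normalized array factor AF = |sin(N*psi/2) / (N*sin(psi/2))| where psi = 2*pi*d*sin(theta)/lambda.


psi = 2*pi*0.94600*sin(68.180 deg) = 5.518050 rad
AF = |sin(8*5.518050/2) / (8*sin(5.518050/2))| = 0.02711

0.02711


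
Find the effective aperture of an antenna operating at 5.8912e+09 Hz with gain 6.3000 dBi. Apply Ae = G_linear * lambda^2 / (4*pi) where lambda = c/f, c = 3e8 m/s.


lambda = c / f = 3.0000e+08 / 5.8912e+09 = 0.05092341 m
G_linear = 10^(6.3000/10) = 4.265795
Ae = G_linear * lambda^2 / (4*pi) = 4.265795 * 0.05092341^2 / (4*pi) = 8.803e-04 m^2

8.803e-04 m^2


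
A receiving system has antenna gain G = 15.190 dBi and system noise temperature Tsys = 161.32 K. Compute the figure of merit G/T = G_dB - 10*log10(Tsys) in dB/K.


G/T = 15.190 - 10*log10(161.32) = 15.190 - 22.07688 = -6.887 dB/K

-6.887 dB/K


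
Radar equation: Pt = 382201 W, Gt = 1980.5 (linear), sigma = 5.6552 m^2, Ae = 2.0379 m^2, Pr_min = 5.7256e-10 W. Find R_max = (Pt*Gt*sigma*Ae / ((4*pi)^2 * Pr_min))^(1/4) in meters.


R^4 = 382201*1980.5*5.6552*2.0379 / ((4*pi)^2 * 5.7256e-10) = 9.648433e+16
R_max = 9.648433e+16^0.25 = 17624 m

17624 m


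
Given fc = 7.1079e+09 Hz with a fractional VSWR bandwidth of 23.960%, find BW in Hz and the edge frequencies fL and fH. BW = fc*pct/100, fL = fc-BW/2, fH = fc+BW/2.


BW = 7.1079e+09 * 23.960/100 = 1.703053e+09 Hz
fL = 7.1079e+09 - 1.703053e+09/2 = 6.256e+09 Hz
fH = 7.1079e+09 + 1.703053e+09/2 = 7.959e+09 Hz

BW=1.703e+09 Hz, fL=6.256e+09 Hz, fH=7.959e+09 Hz


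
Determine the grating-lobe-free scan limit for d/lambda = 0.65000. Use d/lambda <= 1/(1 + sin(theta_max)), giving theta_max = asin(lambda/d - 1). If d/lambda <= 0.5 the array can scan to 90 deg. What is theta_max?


lambda/d - 1 = 1/0.65000 - 1 = 0.5384615
theta_max = asin(0.5384615) = 32.58 deg

32.58 deg


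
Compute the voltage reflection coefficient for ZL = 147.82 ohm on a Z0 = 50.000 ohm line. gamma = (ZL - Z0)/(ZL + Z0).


gamma = (147.82 - 50.000) / (147.82 + 50.000) = 0.4945

0.4945


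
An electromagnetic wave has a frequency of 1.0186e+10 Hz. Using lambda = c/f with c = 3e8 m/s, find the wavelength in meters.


lambda = c / f = 3.0000e+08 / 1.0186e+10 = 0.02945 m

0.02945 m


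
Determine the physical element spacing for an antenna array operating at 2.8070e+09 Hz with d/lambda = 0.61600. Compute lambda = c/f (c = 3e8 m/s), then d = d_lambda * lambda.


lambda = c / f = 3.0000e+08 / 2.8070e+09 = 0.1068757 m
d = 0.61600 * 0.1068757 = 0.06584 m

0.06584 m


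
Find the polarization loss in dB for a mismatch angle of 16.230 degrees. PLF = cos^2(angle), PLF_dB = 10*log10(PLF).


PLF_linear = cos^2(16.230 deg) = 0.9218832
PLF_dB = 10 * log10(0.9218832) = -0.3532 dB

-0.3532 dB


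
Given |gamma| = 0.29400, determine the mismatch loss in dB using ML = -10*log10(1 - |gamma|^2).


ML = -10 * log10(1 - 0.29400^2) = -10 * log10(0.913564) = 0.3926 dB

0.3926 dB


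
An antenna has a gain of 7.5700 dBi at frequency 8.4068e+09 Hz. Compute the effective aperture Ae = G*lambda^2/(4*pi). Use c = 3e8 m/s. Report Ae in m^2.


lambda = c / f = 3.0000e+08 / 8.4068e+09 = 0.03568540 m
G_linear = 10^(7.5700/10) = 5.714786
Ae = G_linear * lambda^2 / (4*pi) = 5.714786 * 0.03568540^2 / (4*pi) = 5.791e-04 m^2

5.791e-04 m^2


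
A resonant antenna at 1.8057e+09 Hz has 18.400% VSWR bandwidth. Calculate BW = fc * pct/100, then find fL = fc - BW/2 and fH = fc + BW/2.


BW = 1.8057e+09 * 18.400/100 = 3.322488e+08 Hz
fL = 1.8057e+09 - 3.322488e+08/2 = 1.640e+09 Hz
fH = 1.8057e+09 + 3.322488e+08/2 = 1.972e+09 Hz

BW=3.322e+08 Hz, fL=1.640e+09 Hz, fH=1.972e+09 Hz


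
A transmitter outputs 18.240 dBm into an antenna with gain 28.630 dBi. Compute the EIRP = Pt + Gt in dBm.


EIRP = Pt + Gt = 18.240 + 28.630 = 46.87 dBm

46.87 dBm


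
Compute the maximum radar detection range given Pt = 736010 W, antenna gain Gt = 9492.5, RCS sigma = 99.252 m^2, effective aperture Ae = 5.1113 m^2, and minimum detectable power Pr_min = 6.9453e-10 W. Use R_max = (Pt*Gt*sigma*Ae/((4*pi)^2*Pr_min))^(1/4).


R^4 = 736010*9492.5*99.252*5.1113 / ((4*pi)^2 * 6.9453e-10) = 3.231649e+19
R_max = 3.231649e+19^0.25 = 75397 m

75397 m


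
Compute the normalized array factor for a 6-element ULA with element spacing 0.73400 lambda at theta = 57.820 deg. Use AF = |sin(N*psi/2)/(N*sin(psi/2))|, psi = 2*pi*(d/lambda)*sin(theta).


psi = 2*pi*0.73400*sin(57.820 deg) = 3.903380 rad
AF = |sin(6*3.903380/2) / (6*sin(3.903380/2))| = 0.1356

0.1356


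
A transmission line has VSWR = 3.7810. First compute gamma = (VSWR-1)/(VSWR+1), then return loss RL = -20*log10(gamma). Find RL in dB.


gamma = (3.7810 - 1) / (3.7810 + 1) = 0.5816775
RL = -20 * log10(0.5816775) = 4.706 dB

4.706 dB


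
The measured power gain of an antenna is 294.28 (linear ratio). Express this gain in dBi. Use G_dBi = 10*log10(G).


G_dBi = 10 * log10(294.28) = 24.69 dBi

24.69 dBi


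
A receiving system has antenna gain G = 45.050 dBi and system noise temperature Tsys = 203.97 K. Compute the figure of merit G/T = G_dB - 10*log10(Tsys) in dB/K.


G/T = 45.050 - 10*log10(203.97) = 45.050 - 23.09566 = 21.95 dB/K

21.95 dB/K


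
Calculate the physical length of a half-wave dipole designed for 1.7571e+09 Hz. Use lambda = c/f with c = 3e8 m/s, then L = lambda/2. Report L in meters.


lambda = c / f = 3.0000e+08 / 1.7571e+09 = 0.1707359 m
L = lambda / 2 = 0.1707359 / 2 = 0.08537 m

0.08537 m


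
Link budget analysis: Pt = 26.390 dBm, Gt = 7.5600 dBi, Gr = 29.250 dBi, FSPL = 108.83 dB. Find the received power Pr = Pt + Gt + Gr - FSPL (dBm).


Pr = 26.390 + 7.5600 + 29.250 - 108.83 = -45.63 dBm

-45.63 dBm


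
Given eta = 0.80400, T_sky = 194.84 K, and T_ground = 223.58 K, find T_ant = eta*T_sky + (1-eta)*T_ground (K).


T_ant = 0.80400 * 194.84 + (1 - 0.80400) * 223.58 = 200.5 K

200.5 K


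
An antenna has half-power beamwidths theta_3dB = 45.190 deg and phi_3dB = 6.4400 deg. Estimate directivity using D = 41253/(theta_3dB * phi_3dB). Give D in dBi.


D_linear = 41253 / (45.190 * 6.4400) = 141.7514
D_dBi = 10 * log10(141.7514) = 21.52 dBi

21.52 dBi


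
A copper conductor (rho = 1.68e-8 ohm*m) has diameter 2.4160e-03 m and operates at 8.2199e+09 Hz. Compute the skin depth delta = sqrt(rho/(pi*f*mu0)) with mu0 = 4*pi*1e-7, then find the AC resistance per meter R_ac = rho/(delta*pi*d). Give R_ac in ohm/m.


delta = sqrt(1.68e-8 / (pi * 8.2199e+09 * 4*pi*1e-7)) = 7.195177e-07 m
R_ac = 1.68e-8 / (7.195177e-07 * pi * 2.4160e-03) = 3.076 ohm/m

3.076 ohm/m


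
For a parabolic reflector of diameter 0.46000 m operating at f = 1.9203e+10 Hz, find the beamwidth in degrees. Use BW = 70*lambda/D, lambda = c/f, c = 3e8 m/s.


lambda = c / f = 3.0000e+08 / 1.9203e+10 = 0.01562256 m
BW = 70 * 0.01562256 / 0.46000 = 2.377 deg

2.377 deg


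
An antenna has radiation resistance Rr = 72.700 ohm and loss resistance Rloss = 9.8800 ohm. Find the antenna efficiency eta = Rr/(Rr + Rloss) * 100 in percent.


eta = 72.700 / (72.700 + 9.8800) * 100 = 88.04%

88.04%


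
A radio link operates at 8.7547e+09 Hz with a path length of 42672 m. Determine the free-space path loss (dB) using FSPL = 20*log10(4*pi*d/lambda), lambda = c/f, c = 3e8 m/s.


lambda = c / f = 3.0000e+08 / 8.7547e+09 = 0.03426731 m
FSPL = 20 * log10(4*pi*42672/0.03426731) = 143.9 dB

143.9 dB


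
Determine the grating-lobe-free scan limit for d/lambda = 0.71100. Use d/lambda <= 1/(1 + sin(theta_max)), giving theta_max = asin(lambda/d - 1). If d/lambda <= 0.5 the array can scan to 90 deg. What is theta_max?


lambda/d - 1 = 1/0.71100 - 1 = 0.4064698
theta_max = asin(0.4064698) = 23.98 deg

23.98 deg


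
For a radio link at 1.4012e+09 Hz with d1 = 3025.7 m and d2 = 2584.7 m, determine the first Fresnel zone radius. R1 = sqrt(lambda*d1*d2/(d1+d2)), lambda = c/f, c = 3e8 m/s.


lambda = c / f = 3.0000e+08 / 1.4012e+09 = 0.2141022 m
R1 = sqrt(0.2141022 * 3025.7 * 2584.7 / (3025.7 + 2584.7)) = 17.28 m

17.28 m


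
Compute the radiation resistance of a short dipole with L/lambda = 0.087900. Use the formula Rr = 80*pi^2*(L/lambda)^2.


Rr = 80 * pi^2 * (0.087900)^2 = 80 * 9.869604 * 7.726410e-03 = 6.101 ohm

6.101 ohm


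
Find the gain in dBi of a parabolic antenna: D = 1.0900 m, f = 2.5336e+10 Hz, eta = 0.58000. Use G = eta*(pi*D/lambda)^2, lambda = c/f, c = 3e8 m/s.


lambda = c / f = 3.0000e+08 / 2.5336e+10 = 0.01184086 m
G_linear = 0.58000 * (pi * 1.0900 / 0.01184086)^2 = 48508.10
G_dBi = 10 * log10(48508.10) = 46.86 dBi

46.86 dBi


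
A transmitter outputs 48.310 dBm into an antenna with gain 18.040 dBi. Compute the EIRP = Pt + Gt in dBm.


EIRP = Pt + Gt = 48.310 + 18.040 = 66.35 dBm

66.35 dBm


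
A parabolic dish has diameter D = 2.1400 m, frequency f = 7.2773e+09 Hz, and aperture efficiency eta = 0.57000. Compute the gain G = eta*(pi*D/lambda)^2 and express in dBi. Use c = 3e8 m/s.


lambda = c / f = 3.0000e+08 / 7.2773e+09 = 0.04122408 m
G_linear = 0.57000 * (pi * 2.1400 / 0.04122408)^2 = 15160.03
G_dBi = 10 * log10(15160.03) = 41.81 dBi

41.81 dBi


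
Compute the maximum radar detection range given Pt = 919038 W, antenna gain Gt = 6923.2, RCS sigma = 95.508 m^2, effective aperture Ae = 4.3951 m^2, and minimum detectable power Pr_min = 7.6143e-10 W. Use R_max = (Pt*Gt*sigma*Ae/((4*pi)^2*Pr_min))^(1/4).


R^4 = 919038*6923.2*95.508*4.3951 / ((4*pi)^2 * 7.6143e-10) = 2.221259e+19
R_max = 2.221259e+19^0.25 = 68651 m

68651 m


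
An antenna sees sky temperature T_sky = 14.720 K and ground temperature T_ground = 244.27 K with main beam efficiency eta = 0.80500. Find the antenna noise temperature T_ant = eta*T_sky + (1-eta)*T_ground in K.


T_ant = 0.80500 * 14.720 + (1 - 0.80500) * 244.27 = 59.48 K

59.48 K


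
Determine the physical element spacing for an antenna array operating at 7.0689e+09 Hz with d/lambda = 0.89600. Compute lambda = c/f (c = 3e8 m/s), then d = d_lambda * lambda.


lambda = c / f = 3.0000e+08 / 7.0689e+09 = 0.04243942 m
d = 0.89600 * 0.04243942 = 0.03803 m

0.03803 m


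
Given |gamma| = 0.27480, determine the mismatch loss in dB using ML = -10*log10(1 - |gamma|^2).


ML = -10 * log10(1 - 0.27480^2) = -10 * log10(0.92448496) = 0.3410 dB

0.3410 dB


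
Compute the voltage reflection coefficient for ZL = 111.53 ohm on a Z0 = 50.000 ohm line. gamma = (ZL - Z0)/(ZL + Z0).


gamma = (111.53 - 50.000) / (111.53 + 50.000) = 0.3809

0.3809


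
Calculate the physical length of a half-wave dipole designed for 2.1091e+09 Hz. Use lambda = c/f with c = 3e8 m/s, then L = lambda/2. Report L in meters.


lambda = c / f = 3.0000e+08 / 2.1091e+09 = 0.1422408 m
L = lambda / 2 = 0.1422408 / 2 = 0.07112 m

0.07112 m


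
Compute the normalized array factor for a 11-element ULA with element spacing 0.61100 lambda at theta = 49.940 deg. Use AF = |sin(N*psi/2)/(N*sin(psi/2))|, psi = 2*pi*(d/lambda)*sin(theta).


psi = 2*pi*0.61100*sin(49.940 deg) = 2.938279 rad
AF = |sin(11*2.938279/2) / (11*sin(2.938279/2))| = 0.03996

0.03996


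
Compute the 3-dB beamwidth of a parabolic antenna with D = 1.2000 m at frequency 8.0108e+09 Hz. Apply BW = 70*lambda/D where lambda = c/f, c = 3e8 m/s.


lambda = c / f = 3.0000e+08 / 8.0108e+09 = 0.03744944 m
BW = 70 * 0.03744944 / 1.2000 = 2.185 deg

2.185 deg


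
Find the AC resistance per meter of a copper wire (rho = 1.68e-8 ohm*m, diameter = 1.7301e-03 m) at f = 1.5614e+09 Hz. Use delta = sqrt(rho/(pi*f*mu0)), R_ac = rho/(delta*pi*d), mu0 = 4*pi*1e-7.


delta = sqrt(1.68e-8 / (pi * 1.5614e+09 * 4*pi*1e-7)) = 1.650888e-06 m
R_ac = 1.68e-8 / (1.650888e-06 * pi * 1.7301e-03) = 1.872 ohm/m

1.872 ohm/m


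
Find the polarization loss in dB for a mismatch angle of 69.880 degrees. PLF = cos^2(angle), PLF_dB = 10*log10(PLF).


PLF_linear = cos^2(69.880 deg) = 0.1183274
PLF_dB = 10 * log10(0.1183274) = -9.269 dB

-9.269 dB


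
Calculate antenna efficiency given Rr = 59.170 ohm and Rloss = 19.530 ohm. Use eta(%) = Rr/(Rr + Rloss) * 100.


eta = 59.170 / (59.170 + 19.530) * 100 = 75.18%

75.18%


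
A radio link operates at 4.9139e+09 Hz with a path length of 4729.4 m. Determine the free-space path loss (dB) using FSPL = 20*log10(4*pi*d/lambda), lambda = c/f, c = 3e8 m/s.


lambda = c / f = 3.0000e+08 / 4.9139e+09 = 0.06105130 m
FSPL = 20 * log10(4*pi*4729.4/0.06105130) = 119.8 dB

119.8 dB


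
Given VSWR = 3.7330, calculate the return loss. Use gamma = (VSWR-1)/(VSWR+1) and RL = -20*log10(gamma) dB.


gamma = (3.7330 - 1) / (3.7330 + 1) = 0.5774350
RL = -20 * log10(0.5774350) = 4.770 dB

4.770 dB


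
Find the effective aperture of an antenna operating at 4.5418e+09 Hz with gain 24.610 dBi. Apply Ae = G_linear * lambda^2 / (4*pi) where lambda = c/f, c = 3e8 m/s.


lambda = c / f = 3.0000e+08 / 4.5418e+09 = 0.06605311 m
G_linear = 10^(24.610/10) = 289.0680
Ae = G_linear * lambda^2 / (4*pi) = 289.0680 * 0.06605311^2 / (4*pi) = 0.1004 m^2

0.1004 m^2


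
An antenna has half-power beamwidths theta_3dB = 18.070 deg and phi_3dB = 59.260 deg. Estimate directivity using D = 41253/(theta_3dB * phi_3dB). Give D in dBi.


D_linear = 41253 / (18.070 * 59.260) = 38.52439
D_dBi = 10 * log10(38.52439) = 15.86 dBi

15.86 dBi


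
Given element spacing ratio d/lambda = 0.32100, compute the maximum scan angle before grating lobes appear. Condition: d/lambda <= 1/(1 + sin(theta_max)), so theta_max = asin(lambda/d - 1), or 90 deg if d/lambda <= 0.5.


lambda/d - 1 = 1/0.32100 - 1 = 2.115265 >= 1
d/lambda <= 0.5, so the array can scan to endfire without grating lobes: theta_max = 90 deg

90 deg


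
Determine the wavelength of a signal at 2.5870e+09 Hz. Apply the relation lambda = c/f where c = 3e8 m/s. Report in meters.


lambda = c / f = 3.0000e+08 / 2.5870e+09 = 0.1160 m

0.1160 m


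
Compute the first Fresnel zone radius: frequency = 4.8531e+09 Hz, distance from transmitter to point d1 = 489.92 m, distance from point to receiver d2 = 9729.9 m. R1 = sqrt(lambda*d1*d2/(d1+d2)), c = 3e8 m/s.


lambda = c / f = 3.0000e+08 / 4.8531e+09 = 0.06181616 m
R1 = sqrt(0.06181616 * 489.92 * 9729.9 / (489.92 + 9729.9)) = 5.370 m

5.370 m


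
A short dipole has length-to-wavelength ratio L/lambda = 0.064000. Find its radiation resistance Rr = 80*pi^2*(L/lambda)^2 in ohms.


Rr = 80 * pi^2 * (0.064000)^2 = 80 * 9.869604 * 4.096000e-03 = 3.234 ohm

3.234 ohm


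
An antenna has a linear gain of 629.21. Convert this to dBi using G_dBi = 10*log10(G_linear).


G_dBi = 10 * log10(629.21) = 27.99 dBi

27.99 dBi


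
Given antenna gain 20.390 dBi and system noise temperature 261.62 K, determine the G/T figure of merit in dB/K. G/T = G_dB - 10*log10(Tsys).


G/T = 20.390 - 10*log10(261.62) = 20.390 - 24.17671 = -3.787 dB/K

-3.787 dB/K


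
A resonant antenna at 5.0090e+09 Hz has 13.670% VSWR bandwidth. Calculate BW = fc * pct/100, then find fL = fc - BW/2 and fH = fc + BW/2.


BW = 5.0090e+09 * 13.670/100 = 6.847303e+08 Hz
fL = 5.0090e+09 - 6.847303e+08/2 = 4.667e+09 Hz
fH = 5.0090e+09 + 6.847303e+08/2 = 5.351e+09 Hz

BW=6.847e+08 Hz, fL=4.667e+09 Hz, fH=5.351e+09 Hz


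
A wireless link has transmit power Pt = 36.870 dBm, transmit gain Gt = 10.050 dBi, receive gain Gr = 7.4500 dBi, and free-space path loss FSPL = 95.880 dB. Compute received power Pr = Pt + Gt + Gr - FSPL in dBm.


Pr = 36.870 + 10.050 + 7.4500 - 95.880 = -41.51 dBm

-41.51 dBm


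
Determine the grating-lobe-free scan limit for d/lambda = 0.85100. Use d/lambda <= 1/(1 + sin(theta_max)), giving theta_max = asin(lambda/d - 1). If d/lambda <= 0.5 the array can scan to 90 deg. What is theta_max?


lambda/d - 1 = 1/0.85100 - 1 = 0.1750881
theta_max = asin(0.1750881) = 10.08 deg

10.08 deg


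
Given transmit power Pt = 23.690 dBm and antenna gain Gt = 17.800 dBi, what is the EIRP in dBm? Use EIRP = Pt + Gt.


EIRP = Pt + Gt = 23.690 + 17.800 = 41.49 dBm

41.49 dBm


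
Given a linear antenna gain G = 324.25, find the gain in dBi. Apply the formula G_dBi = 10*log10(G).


G_dBi = 10 * log10(324.25) = 25.11 dBi

25.11 dBi


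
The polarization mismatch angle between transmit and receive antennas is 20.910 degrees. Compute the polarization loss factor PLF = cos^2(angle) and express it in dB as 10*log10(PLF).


PLF_linear = cos^2(20.910 deg) = 0.8726216
PLF_dB = 10 * log10(0.8726216) = -0.5917 dB

-0.5917 dB


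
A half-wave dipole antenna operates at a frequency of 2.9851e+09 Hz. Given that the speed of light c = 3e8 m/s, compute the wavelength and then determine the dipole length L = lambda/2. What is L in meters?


lambda = c / f = 3.0000e+08 / 2.9851e+09 = 0.1004991 m
L = lambda / 2 = 0.1004991 / 2 = 0.05025 m

0.05025 m


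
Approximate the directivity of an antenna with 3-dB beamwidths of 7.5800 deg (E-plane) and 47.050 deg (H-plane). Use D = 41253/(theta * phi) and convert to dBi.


D_linear = 41253 / (7.5800 * 47.050) = 115.6716
D_dBi = 10 * log10(115.6716) = 20.63 dBi

20.63 dBi


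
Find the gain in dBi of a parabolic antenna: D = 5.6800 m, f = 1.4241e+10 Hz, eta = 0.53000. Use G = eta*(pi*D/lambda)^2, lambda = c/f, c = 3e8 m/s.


lambda = c / f = 3.0000e+08 / 1.4241e+10 = 0.02106594 m
G_linear = 0.53000 * (pi * 5.6800 / 0.02106594)^2 = 380286.2
G_dBi = 10 * log10(380286.2) = 55.80 dBi

55.80 dBi


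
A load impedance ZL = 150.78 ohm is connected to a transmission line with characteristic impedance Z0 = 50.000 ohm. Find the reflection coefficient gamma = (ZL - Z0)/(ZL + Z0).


gamma = (150.78 - 50.000) / (150.78 + 50.000) = 0.5019

0.5019


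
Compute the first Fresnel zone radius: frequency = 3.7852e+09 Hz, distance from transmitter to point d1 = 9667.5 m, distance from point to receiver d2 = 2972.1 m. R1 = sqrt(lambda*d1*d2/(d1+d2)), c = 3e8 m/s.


lambda = c / f = 3.0000e+08 / 3.7852e+09 = 0.07925605 m
R1 = sqrt(0.07925605 * 9667.5 * 2972.1 / (9667.5 + 2972.1)) = 13.42 m

13.42 m


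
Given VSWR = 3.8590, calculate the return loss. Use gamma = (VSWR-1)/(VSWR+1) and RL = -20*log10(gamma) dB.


gamma = (3.8590 - 1) / (3.8590 + 1) = 0.5883927
RL = -20 * log10(0.5883927) = 4.607 dB

4.607 dB


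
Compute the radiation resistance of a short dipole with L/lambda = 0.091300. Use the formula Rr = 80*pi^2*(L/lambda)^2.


Rr = 80 * pi^2 * (0.091300)^2 = 80 * 9.869604 * 8.335690e-03 = 6.582 ohm

6.582 ohm


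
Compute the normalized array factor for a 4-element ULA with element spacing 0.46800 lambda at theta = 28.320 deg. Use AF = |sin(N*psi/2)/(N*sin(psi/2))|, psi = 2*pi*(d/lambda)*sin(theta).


psi = 2*pi*0.46800*sin(28.320 deg) = 1.394975 rad
AF = |sin(4*1.394975/2) / (4*sin(1.394975/2))| = 0.1341

0.1341


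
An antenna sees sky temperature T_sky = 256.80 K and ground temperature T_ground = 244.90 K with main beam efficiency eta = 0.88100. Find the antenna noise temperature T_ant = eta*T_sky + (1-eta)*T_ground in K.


T_ant = 0.88100 * 256.80 + (1 - 0.88100) * 244.90 = 255.4 K

255.4 K


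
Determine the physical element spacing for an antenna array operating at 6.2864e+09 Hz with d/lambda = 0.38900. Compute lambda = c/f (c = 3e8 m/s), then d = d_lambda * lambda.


lambda = c / f = 3.0000e+08 / 6.2864e+09 = 0.04772207 m
d = 0.38900 * 0.04772207 = 0.01856 m

0.01856 m


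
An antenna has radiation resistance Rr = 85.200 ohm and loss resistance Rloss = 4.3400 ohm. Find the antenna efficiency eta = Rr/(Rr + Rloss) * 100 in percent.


eta = 85.200 / (85.200 + 4.3400) * 100 = 95.15%

95.15%


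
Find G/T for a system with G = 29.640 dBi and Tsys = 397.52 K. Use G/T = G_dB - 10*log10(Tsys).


G/T = 29.640 - 10*log10(397.52) = 29.640 - 25.99359 = 3.646 dB/K

3.646 dB/K


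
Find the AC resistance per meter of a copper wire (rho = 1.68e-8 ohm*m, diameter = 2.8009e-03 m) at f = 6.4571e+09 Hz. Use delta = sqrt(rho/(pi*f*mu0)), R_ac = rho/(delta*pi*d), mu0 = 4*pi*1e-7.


delta = sqrt(1.68e-8 / (pi * 6.4571e+09 * 4*pi*1e-7)) = 8.118130e-07 m
R_ac = 1.68e-8 / (8.118130e-07 * pi * 2.8009e-03) = 2.352 ohm/m

2.352 ohm/m


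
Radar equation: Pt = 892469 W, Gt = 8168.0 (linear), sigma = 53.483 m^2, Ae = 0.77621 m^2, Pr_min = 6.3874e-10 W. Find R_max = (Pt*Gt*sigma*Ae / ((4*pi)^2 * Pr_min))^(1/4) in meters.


R^4 = 892469*8168.0*53.483*0.77621 / ((4*pi)^2 * 6.3874e-10) = 3.000268e+18
R_max = 3.000268e+18^0.25 = 41619 m

41619 m


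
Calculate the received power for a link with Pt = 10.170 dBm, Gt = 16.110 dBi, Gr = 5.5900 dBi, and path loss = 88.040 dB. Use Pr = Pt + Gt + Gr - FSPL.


Pr = 10.170 + 16.110 + 5.5900 - 88.040 = -56.17 dBm

-56.17 dBm


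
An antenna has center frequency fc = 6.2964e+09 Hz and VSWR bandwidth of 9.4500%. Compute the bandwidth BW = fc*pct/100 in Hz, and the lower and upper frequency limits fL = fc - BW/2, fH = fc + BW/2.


BW = 6.2964e+09 * 9.4500/100 = 5.950098e+08 Hz
fL = 6.2964e+09 - 5.950098e+08/2 = 5.999e+09 Hz
fH = 6.2964e+09 + 5.950098e+08/2 = 6.594e+09 Hz

BW=5.950e+08 Hz, fL=5.999e+09 Hz, fH=6.594e+09 Hz


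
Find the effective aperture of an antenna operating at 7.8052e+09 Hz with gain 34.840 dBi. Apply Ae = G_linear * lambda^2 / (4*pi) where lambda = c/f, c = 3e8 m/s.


lambda = c / f = 3.0000e+08 / 7.8052e+09 = 0.03843591 m
G_linear = 10^(34.840/10) = 3047.895
Ae = G_linear * lambda^2 / (4*pi) = 3047.895 * 0.03843591^2 / (4*pi) = 0.3583 m^2

0.3583 m^2


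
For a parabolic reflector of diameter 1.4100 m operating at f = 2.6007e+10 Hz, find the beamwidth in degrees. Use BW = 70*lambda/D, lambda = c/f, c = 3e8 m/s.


lambda = c / f = 3.0000e+08 / 2.6007e+10 = 0.01153536 m
BW = 70 * 0.01153536 / 1.4100 = 0.5727 deg

0.5727 deg


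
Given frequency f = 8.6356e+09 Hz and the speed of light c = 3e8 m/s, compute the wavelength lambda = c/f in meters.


lambda = c / f = 3.0000e+08 / 8.6356e+09 = 0.03474 m

0.03474 m


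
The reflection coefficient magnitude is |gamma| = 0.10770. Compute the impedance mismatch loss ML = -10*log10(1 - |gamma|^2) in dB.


ML = -10 * log10(1 - 0.10770^2) = -10 * log10(0.98840071) = 0.05067 dB

0.05067 dB


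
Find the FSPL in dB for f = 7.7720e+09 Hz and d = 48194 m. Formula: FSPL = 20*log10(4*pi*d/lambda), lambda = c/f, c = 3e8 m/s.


lambda = c / f = 3.0000e+08 / 7.7720e+09 = 0.03860010 m
FSPL = 20 * log10(4*pi*48194/0.03860010) = 143.9 dB

143.9 dB


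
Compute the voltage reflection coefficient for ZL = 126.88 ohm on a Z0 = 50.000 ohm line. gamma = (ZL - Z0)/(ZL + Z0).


gamma = (126.88 - 50.000) / (126.88 + 50.000) = 0.4346

0.4346


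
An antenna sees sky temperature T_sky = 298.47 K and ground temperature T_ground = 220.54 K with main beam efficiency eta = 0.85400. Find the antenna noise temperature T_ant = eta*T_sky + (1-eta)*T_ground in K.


T_ant = 0.85400 * 298.47 + (1 - 0.85400) * 220.54 = 287.1 K

287.1 K


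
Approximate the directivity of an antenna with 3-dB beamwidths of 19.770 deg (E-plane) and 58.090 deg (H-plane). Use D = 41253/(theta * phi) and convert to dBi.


D_linear = 41253 / (19.770 * 58.090) = 35.92092
D_dBi = 10 * log10(35.92092) = 15.55 dBi

15.55 dBi
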